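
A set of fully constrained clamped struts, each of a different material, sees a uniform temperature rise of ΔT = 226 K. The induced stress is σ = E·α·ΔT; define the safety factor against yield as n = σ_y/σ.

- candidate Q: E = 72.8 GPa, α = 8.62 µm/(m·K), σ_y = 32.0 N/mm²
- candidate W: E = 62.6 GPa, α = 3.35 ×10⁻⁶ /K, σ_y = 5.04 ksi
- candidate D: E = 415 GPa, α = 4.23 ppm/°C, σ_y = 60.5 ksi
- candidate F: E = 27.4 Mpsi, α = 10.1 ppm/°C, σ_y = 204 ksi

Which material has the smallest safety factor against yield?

Per material, after unit conversion:
  candidate Q: E = 72.80, α = 8.62, σ_y = 32.00 → σ = 142 MPa, n = 0.226
  candidate W: E = 62.60, α = 3.35, σ_y = 34.75 → σ = 47.4 MPa, n = 0.733
  candidate D: E = 415.0, α = 4.23, σ_y = 417.1 → σ = 397 MPa, n = 1.05
  candidate F: E = 188.9, α = 10.1, σ_y = 1407 → σ = 431 MPa, n = 3.26
The minimum is candidate Q at n = 0.226.

candidate Q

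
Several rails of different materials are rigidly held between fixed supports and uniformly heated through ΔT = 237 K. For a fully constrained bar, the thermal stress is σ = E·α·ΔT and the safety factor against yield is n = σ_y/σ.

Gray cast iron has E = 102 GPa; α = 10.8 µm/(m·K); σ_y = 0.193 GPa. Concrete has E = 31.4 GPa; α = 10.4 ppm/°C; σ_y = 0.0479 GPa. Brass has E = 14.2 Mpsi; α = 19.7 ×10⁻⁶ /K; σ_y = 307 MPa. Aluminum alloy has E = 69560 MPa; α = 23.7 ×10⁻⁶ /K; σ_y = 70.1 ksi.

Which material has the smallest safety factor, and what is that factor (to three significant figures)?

With everything in SI (GPa, ×10⁻⁶/K, MPa):
  gray cast iron: E = 102.0, α = 10.8, σ_y = 193.0 → σ = 261 MPa, n = 0.739
  concrete: E = 31.40, α = 10.4, σ_y = 47.90 → σ = 77.4 MPa, n = 0.619
  brass: E = 97.91, α = 19.7, σ_y = 307.0 → σ = 457 MPa, n = 0.672
  aluminum alloy: E = 69.56, α = 23.7, σ_y = 483.3 → σ = 391 MPa, n = 1.24
Concrete has the lowest safety factor, n = 0.619.

concrete, n = 0.619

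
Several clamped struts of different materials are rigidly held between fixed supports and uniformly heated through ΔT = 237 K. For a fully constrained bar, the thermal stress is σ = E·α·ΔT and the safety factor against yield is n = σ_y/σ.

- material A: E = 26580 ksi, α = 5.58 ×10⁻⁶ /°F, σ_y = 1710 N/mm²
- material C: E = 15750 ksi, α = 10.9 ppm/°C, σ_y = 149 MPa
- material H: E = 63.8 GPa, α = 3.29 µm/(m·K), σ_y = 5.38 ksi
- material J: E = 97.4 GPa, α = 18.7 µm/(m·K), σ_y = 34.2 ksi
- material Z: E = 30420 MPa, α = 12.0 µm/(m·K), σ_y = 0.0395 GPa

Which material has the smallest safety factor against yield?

material Z

In consistent units (E in GPa, α in ×10⁻⁶/K, σ_y in MPa):
  material A: E = 183.3, α = 10.0, σ_y = 1710 → σ = 436 MPa, n = 3.92
  material C: E = 108.6, α = 10.9, σ_y = 149.0 → σ = 281 MPa, n = 0.531
  material H: E = 63.80, α = 3.29, σ_y = 37.09 → σ = 49.7 MPa, n = 0.746
  material J: E = 97.40, α = 18.7, σ_y = 235.8 → σ = 432 MPa, n = 0.546
  material Z: E = 30.42, α = 12.0, σ_y = 39.50 → σ = 86.5 MPa, n = 0.457
The minimum is material Z at n = 0.457.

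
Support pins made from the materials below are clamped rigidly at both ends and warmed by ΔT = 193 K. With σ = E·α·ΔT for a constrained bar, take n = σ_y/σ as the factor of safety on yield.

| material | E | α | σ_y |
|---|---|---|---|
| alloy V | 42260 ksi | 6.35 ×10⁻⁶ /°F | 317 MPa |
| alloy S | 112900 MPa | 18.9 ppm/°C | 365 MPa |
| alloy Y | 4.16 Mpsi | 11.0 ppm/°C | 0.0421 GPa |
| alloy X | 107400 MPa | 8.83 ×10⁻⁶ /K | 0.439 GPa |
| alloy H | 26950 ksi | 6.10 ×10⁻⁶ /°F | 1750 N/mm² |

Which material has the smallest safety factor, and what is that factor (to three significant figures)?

Converting E to GPa, α to ×10⁻⁶/K, σ_y to MPa, then σ and n for each:
  alloy V: E = 291.4, α = 11.4, σ_y = 317.0 → σ = 643 MPa, n = 0.493
  alloy S: E = 112.9, α = 18.9, σ_y = 365.0 → σ = 412 MPa, n = 0.886
  alloy Y: E = 28.68, α = 11.0, σ_y = 42.10 → σ = 60.9 MPa, n = 0.691
  alloy X: E = 107.4, α = 8.83, σ_y = 439.0 → σ = 183 MPa, n = 2.40
  alloy H: E = 185.8, α = 11.0, σ_y = 1750 → σ = 394 MPa, n = 4.44
The minimum is alloy V at n = 0.493.

alloy V, n = 0.493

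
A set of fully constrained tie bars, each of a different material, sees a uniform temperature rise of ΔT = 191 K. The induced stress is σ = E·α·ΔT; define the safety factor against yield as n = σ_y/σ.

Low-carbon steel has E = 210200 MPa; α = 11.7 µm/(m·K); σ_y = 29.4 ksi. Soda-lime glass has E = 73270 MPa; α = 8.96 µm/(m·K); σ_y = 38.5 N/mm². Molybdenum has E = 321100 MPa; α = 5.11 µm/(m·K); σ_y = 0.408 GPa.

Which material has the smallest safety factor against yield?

soda-lime glass

In consistent units (E in GPa, α in ×10⁻⁶/K, σ_y in MPa):
  low-carbon steel: E = 210.2, α = 11.7, σ_y = 202.7 → σ = 470 MPa, n = 0.432
  soda-lime glass: E = 73.27, α = 8.96, σ_y = 38.50 → σ = 125 MPa, n = 0.307
  molybdenum: E = 321.1, α = 5.11, σ_y = 408.0 → σ = 313 MPa, n = 1.30
Smallest n: soda-lime glass with n = 0.307.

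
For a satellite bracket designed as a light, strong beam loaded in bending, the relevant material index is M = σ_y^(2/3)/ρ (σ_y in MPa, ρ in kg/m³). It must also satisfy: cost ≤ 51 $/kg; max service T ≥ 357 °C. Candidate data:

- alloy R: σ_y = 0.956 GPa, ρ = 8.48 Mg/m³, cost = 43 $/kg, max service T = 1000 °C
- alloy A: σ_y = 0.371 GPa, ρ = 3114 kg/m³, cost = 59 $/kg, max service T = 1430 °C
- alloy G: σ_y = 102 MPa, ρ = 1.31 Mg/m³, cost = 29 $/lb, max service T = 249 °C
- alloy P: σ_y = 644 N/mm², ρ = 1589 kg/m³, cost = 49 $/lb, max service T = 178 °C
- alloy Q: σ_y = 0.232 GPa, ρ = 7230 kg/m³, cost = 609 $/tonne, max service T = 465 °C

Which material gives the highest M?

alloy R

Screen on constraints: cost ≤ 51 $/kg; max service T ≥ 357 °C. Survivors: alloy R, alloy Q.
Convert each candidate to consistent units, then evaluate M:
  alloy R: σ_y = 956.0 MPa, ρ = 8480 kg/m³
  alloy Q: σ_y = 232.0 MPa, ρ = 7230 kg/m³
  alloy R: M = 11.4×10⁻³
  alloy Q: M = 5.22×10⁻³
Highest index: alloy R.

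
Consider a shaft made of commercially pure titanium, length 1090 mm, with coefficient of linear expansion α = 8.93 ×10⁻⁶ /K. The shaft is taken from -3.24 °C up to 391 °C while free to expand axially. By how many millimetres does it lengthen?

3.84 mm

ΔT = 391 − (-3.24) = 394.2 K.
ΔL = α·L₀·ΔT = 8.93×10⁻⁶ × 1090 mm × 394.2 K = 3.84 mm.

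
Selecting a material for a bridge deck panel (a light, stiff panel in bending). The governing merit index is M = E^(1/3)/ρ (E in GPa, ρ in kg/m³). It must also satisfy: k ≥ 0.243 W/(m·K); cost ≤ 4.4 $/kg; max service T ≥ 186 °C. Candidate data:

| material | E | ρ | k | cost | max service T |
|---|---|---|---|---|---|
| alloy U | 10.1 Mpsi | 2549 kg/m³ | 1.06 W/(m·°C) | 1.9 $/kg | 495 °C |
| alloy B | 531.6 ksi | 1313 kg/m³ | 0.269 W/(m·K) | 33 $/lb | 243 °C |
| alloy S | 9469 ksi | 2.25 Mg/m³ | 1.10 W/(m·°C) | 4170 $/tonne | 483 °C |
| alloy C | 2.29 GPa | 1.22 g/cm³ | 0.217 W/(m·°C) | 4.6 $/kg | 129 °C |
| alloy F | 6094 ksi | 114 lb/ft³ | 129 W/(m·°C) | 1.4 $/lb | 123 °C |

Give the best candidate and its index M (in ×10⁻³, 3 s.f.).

Screen on constraints: k ≥ 0.243 W/(m·K); cost ≤ 4.4 $/kg; max service T ≥ 186 °C. Survivors: alloy U, alloy S.
In SI units:
  alloy U: E = 69.64 GPa, ρ = 2549 kg/m³
  alloy S: E = 65.29 GPa, ρ = 2250 kg/m³
  alloy S: M = 1.79×10⁻³
  alloy U: M = 1.61×10⁻³
Alloy S ranks first.

alloy S, M = 1.79×10⁻³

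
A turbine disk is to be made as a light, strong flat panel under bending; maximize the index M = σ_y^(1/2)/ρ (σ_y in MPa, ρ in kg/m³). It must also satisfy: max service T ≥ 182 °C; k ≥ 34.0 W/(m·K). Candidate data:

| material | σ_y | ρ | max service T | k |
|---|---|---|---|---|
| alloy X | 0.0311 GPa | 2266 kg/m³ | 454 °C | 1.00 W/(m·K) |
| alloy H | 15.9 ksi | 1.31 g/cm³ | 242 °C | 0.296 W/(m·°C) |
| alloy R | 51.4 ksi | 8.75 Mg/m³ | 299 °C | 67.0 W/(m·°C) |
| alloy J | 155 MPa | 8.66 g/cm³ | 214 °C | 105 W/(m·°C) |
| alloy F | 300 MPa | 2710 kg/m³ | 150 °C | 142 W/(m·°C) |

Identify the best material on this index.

alloy R

Screen on constraints: max service T ≥ 182 °C; k ≥ 34.0 W/(m·K). Survivors: alloy R, alloy J.
After converting to SI:
  alloy R: σ_y = 354.4 MPa, ρ = 8750 kg/m³
  alloy J: σ_y = 155.0 MPa, ρ = 8660 kg/m³
  alloy R: M = 2.15×10⁻³
  alloy J: M = 1.44×10⁻³
The maximum is for alloy R.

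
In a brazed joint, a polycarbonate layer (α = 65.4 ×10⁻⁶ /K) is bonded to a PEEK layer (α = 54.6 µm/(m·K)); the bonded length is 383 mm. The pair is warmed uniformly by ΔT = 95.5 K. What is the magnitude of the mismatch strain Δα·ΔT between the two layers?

Δα = |65.4 − 54.6|×10⁻⁶/K = 10.8×10⁻⁶/K.
Mismatch strain = Δα·ΔT = 10.8×10⁻⁶ × 95.5 = 1.03×10⁻³.

1.03×10⁻³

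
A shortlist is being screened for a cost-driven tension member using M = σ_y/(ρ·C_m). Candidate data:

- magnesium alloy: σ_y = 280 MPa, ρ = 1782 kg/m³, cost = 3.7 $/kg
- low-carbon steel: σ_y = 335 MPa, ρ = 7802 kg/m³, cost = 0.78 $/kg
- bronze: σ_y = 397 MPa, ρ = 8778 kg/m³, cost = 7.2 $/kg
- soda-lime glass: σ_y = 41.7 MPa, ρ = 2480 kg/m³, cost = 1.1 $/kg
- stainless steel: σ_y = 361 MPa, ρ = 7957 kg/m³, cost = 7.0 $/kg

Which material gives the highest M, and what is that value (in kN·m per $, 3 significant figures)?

Computing M directly (units already consistent):
  low-carbon steel: M = 55.0 kN·m per $
  magnesium alloy: M = 42.5 kN·m per $
  soda-lime glass: M = 15.3 kN·m per $
  stainless steel: M = 6.48 kN·m per $
  bronze: M = 6.28 kN·m per $
Highest index: low-carbon steel.

low-carbon steel, M = 55.0 kN·m per $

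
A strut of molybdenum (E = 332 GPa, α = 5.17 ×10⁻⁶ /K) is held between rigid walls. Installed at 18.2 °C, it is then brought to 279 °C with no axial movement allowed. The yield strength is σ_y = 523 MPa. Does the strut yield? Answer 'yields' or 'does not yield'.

ΔT = 260.8 K. Constrained thermal stress σ = E·α·ΔT = 332.0×10³ MPa × 5.17×10⁻⁶ × 260.8 = 448 MPa (compressive).
Compare to σ_y = 523 MPa: σ < σ_y, so it does not yield.

does not yield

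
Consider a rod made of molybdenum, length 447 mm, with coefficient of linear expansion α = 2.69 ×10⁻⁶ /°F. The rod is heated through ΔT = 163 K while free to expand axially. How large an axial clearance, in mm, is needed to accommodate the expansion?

0.353 mm

Convert α: 2.69×10⁻⁶/°F × (9/5) = 4.84×10⁻⁶/K.
ΔL = α·L₀·ΔT = 4.84×10⁻⁶ × 447 mm × 163.0 K = 0.353 mm.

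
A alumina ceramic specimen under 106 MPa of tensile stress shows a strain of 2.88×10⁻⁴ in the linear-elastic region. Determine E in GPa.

E = σ/ε = 106 MPa / 2.88×10⁻⁴ = 368100 MPa = 368 GPa.

368 GPa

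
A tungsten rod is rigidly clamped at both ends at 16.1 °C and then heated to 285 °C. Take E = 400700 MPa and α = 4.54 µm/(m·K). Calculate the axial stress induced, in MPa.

E = 400700 MPa = 400.7 GPa.
ΔT = 268.9 K. Constrained thermal stress σ = E·α·ΔT = 400.7×10³ MPa × 4.54×10⁻⁶ × 268.9 = 489 MPa (compressive).

489 MPa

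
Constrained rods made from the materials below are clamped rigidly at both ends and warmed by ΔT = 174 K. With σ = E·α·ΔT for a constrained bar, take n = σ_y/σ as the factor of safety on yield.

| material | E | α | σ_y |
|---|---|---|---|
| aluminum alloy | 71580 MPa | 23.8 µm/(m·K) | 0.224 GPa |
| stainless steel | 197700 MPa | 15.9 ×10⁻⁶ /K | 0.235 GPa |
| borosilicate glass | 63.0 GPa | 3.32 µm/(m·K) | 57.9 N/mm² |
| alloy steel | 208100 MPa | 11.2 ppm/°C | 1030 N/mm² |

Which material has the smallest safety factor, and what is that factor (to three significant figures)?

With everything in SI (GPa, ×10⁻⁶/K, MPa):
  aluminum alloy: E = 71.58, α = 23.8, σ_y = 224.0 → σ = 296 MPa, n = 0.756
  stainless steel: E = 197.7, α = 15.9, σ_y = 235.0 → σ = 547 MPa, n = 0.430
  borosilicate glass: E = 63.00, α = 3.32, σ_y = 57.90 → σ = 36.4 MPa, n = 1.59
  alloy steel: E = 208.1, α = 11.2, σ_y = 1030 → σ = 406 MPa, n = 2.54
Smallest n: stainless steel with n = 0.430.

stainless steel, n = 0.430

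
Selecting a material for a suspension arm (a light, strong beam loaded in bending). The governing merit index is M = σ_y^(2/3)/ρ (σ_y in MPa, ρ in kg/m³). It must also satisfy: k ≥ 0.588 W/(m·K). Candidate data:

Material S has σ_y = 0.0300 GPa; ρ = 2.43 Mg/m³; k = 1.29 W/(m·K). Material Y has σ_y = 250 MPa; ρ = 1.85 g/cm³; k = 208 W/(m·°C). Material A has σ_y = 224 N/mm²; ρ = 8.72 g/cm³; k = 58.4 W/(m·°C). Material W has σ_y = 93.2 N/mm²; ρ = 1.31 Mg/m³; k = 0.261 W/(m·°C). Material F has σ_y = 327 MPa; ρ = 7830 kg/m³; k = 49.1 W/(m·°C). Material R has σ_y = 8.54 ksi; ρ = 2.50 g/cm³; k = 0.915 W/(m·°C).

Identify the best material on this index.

Screen on constraints: k ≥ 0.588 W/(m·K). Survivors: material S, material Y, material A, material F, material R.
Convert each candidate to consistent units, then evaluate M:
  material S: σ_y = 30.00 MPa, ρ = 2430 kg/m³
  material Y: σ_y = 250.0 MPa, ρ = 1850 kg/m³
  material A: σ_y = 224.0 MPa, ρ = 8720 kg/m³
  material F: σ_y = 327.0 MPa, ρ = 7830 kg/m³
  material R: σ_y = 58.88 MPa, ρ = 2500 kg/m³
  material Y: M = 21.5×10⁻³
  material F: M = 6.06×10⁻³
  material R: M = 6.05×10⁻³
  material A: M = 4.23×10⁻³
  material S: M = 3.97×10⁻³
Material Y has the largest M.

material Y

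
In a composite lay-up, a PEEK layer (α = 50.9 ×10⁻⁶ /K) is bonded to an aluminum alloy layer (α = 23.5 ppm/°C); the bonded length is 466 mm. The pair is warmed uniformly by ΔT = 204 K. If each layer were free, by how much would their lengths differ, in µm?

2600 µm

Δα = |50.9 − 23.5|×10⁻⁶/K = 27.4×10⁻⁶/K.
ΔL_mismatch = Δα·L·ΔT = 27.4×10⁻⁶ × 466.0 mm × 204.0 K = 2600 µm.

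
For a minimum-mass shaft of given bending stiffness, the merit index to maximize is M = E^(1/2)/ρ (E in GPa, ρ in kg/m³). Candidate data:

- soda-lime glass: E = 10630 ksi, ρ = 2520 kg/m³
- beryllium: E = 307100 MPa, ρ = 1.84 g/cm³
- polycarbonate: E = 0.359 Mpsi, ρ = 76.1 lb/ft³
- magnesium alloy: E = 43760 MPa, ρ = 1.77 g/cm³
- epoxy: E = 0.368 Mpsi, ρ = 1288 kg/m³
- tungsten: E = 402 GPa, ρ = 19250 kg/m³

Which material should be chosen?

In SI units:
  soda-lime glass: E = 73.29 GPa, ρ = 2520 kg/m³
  beryllium: E = 307.1 GPa, ρ = 1840 kg/m³
  polycarbonate: E = 2.475 GPa, ρ = 1219 kg/m³
  magnesium alloy: E = 43.76 GPa, ρ = 1770 kg/m³
  epoxy: E = 2.537 GPa, ρ = 1288 kg/m³
  tungsten: E = 402.0 GPa, ρ = 19250 kg/m³
  beryllium: M = 9.52×10⁻³
  magnesium alloy: M = 3.74×10⁻³
  soda-lime glass: M = 3.40×10⁻³
  polycarbonate: M = 1.29×10⁻³
  epoxy: M = 1.24×10⁻³
  tungsten: M = 1.04×10⁻³
Beryllium has the largest M.

beryllium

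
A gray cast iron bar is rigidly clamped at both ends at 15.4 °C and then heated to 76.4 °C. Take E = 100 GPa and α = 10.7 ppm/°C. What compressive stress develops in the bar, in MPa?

65.3 MPa

ΔT = 61.00 K. Constrained thermal stress σ = E·α·ΔT = 100.0×10³ MPa × 10.7×10⁻⁶ × 61.00 = 65.3 MPa (compressive).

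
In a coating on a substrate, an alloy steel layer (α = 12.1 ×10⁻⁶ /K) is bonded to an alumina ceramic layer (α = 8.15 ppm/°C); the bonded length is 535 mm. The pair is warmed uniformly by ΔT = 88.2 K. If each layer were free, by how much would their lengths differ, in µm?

Δα = |12.1 − 8.15|×10⁻⁶/K = 3.95×10⁻⁶/K.
ΔL_mismatch = Δα·L·ΔT = 3.95×10⁻⁶ × 535.0 mm × 88.2 K = 186 µm.

186 µm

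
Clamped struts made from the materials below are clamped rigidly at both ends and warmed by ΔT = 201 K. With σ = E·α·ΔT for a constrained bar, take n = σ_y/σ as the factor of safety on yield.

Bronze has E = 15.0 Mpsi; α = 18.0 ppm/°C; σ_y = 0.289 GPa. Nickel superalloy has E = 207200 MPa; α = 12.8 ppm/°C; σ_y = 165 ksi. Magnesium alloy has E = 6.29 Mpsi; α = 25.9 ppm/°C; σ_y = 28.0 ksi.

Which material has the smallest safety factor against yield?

bronze

With everything in SI (GPa, ×10⁻⁶/K, MPa):
  bronze: E = 103.4, α = 18.0, σ_y = 289.0 → σ = 374 MPa, n = 0.772
  nickel superalloy: E = 207.2, α = 12.8, σ_y = 1138 → σ = 533 MPa, n = 2.13
  magnesium alloy: E = 43.37, α = 25.9, σ_y = 193.1 → σ = 226 MPa, n = 0.855
Bronze has the lowest safety factor, n = 0.772.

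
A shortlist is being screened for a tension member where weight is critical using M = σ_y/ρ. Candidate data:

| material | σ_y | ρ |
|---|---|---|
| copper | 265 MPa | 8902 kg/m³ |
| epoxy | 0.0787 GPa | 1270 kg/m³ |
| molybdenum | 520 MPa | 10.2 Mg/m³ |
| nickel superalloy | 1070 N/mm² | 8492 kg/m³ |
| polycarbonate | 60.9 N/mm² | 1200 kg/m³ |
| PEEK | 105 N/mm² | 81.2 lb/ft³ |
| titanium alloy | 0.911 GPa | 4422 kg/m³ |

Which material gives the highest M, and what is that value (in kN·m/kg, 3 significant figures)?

titanium alloy, M = 206 kN·m/kg

In SI units:
  copper: σ_y = 265.0 MPa, ρ = 8902 kg/m³
  epoxy: σ_y = 78.70 MPa, ρ = 1270 kg/m³
  molybdenum: σ_y = 520.0 MPa, ρ = 10200 kg/m³
  nickel superalloy: σ_y = 1070 MPa, ρ = 8492 kg/m³
  polycarbonate: σ_y = 60.90 MPa, ρ = 1200 kg/m³
  PEEK: σ_y = 105.0 MPa, ρ = 1301 kg/m³
  titanium alloy: σ_y = 911.0 MPa, ρ = 4422 kg/m³
  titanium alloy: M = 206 kN·m/kg
  nickel superalloy: M = 126 kN·m/kg
  PEEK: M = 80.7 kN·m/kg
  epoxy: M = 62.0 kN·m/kg
  molybdenum: M = 51.0 kN·m/kg
  polycarbonate: M = 50.8 kN·m/kg
  copper: M = 29.8 kN·m/kg
Titanium alloy has the largest M.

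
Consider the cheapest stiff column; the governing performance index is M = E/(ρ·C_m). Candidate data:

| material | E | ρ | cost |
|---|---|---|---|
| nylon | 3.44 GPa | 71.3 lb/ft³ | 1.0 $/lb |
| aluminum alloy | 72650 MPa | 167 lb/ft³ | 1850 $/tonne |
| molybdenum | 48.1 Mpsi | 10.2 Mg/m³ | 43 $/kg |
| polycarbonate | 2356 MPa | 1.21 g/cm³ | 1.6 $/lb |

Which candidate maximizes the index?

aluminum alloy

Convert each candidate to consistent units, then evaluate M:
  nylon: E = 3.440 GPa, ρ = 1142 kg/m³, cost = 2.205 $/kg
  aluminum alloy: E = 72.65 GPa, ρ = 2675 kg/m³, cost = 1.850 $/kg
  molybdenum: E = 331.6 GPa, ρ = 10200 kg/m³, cost = 43.00 $/kg
  polycarbonate: E = 2.356 GPa, ρ = 1210 kg/m³, cost = 3.527 $/kg
  aluminum alloy: M = 14.7 MN·m per $
  nylon: M = 1.37 MN·m per $
  molybdenum: M = 0.756 MN·m per $
  polycarbonate: M = 0.552 MN·m per $
Highest index: aluminum alloy.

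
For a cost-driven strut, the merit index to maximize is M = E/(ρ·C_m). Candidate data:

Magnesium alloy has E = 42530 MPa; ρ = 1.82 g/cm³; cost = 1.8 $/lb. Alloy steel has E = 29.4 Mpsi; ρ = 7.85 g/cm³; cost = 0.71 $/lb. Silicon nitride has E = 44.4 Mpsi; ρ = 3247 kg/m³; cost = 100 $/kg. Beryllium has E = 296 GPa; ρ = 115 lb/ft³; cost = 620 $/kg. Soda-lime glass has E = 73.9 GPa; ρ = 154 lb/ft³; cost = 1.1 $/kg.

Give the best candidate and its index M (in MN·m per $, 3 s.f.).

soda-lime glass, M = 27.2 MN·m per $

In SI units:
  magnesium alloy: E = 42.53 GPa, ρ = 1820 kg/m³, cost = 3.968 $/kg
  alloy steel: E = 202.7 GPa, ρ = 7850 kg/m³, cost = 1.565 $/kg
  silicon nitride: E = 306.1 GPa, ρ = 3247 kg/m³, cost = 100.0 $/kg
  beryllium: E = 296.0 GPa, ρ = 1842 kg/m³, cost = 620.0 $/kg
  soda-lime glass: E = 73.90 GPa, ρ = 2467 kg/m³, cost = 1.100 $/kg
  soda-lime glass: M = 27.2 MN·m per $
  alloy steel: M = 16.5 MN·m per $
  magnesium alloy: M = 5.89 MN·m per $
  silicon nitride: M = 0.943 MN·m per $
  beryllium: M = 0.259 MN·m per $
The maximum is for soda-lime glass.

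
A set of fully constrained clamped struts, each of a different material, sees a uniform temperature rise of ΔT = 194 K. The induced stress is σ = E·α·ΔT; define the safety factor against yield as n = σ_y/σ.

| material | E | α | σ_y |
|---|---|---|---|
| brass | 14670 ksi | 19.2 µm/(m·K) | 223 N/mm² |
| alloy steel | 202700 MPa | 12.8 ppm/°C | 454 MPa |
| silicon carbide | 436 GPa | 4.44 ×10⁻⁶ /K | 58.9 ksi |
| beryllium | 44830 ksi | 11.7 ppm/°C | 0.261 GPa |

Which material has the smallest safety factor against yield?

beryllium

In consistent units (E in GPa, α in ×10⁻⁶/K, σ_y in MPa):
  brass: E = 101.1, α = 19.2, σ_y = 223.0 → σ = 377 MPa, n = 0.592
  alloy steel: E = 202.7, α = 12.8, σ_y = 454.0 → σ = 503 MPa, n = 0.902
  silicon carbide: E = 436.0, α = 4.44, σ_y = 406.1 → σ = 376 MPa, n = 1.08
  beryllium: E = 309.1, α = 11.7, σ_y = 261.0 → σ = 702 MPa, n = 0.372
The minimum is beryllium at n = 0.372.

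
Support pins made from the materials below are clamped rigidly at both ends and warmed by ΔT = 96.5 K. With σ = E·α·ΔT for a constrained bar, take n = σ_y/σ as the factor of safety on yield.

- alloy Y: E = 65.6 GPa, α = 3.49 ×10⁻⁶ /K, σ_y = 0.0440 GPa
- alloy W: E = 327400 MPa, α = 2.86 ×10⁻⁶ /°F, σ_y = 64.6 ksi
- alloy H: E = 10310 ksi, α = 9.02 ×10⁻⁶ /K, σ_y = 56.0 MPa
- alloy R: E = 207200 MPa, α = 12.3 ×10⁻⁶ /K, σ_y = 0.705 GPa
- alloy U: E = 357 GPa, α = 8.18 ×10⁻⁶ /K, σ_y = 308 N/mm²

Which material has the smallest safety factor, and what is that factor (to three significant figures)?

Converting E to GPa, α to ×10⁻⁶/K, σ_y to MPa, then σ and n for each:
  alloy Y: E = 65.60, α = 3.49, σ_y = 44.00 → σ = 22.1 MPa, n = 1.99
  alloy W: E = 327.4, α = 5.15, σ_y = 445.4 → σ = 163 MPa, n = 2.74
  alloy H: E = 71.08, α = 9.02, σ_y = 56.00 → σ = 61.9 MPa, n = 0.905
  alloy R: E = 207.2, α = 12.3, σ_y = 705.0 → σ = 246 MPa, n = 2.87
  alloy U: E = 357.0, α = 8.18, σ_y = 308.0 → σ = 282 MPa, n = 1.09
The minimum is alloy H at n = 0.905.

alloy H, n = 0.905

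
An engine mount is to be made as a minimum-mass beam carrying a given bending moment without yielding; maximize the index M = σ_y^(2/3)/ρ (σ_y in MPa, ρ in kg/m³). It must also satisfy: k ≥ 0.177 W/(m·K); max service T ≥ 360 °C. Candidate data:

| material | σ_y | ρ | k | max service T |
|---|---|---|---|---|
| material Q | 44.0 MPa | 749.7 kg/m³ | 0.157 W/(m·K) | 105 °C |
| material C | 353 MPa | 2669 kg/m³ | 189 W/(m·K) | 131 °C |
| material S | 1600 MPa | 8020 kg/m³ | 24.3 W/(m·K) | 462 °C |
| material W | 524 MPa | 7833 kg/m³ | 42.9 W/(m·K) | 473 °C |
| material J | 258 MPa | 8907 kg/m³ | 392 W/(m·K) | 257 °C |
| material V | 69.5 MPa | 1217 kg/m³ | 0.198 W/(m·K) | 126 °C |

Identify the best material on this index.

Screen on constraints: k ≥ 0.177 W/(m·K); max service T ≥ 360 °C. Survivors: material S, material W.
Per-candidate index values:
  material S: M = 17.1×10⁻³
  material W: M = 8.30×10⁻³
Material S has the largest M.

material S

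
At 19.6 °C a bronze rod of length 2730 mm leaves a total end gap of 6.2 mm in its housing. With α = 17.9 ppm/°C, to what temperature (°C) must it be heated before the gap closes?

146 °C

α·L₀·ΔT = 6.2 mm ⇒ ΔT = 6.2 / (17.9×10⁻⁶ × 2730.0) = 126.9 K.
T = 19.6 + 126.9 = 146.5 °C.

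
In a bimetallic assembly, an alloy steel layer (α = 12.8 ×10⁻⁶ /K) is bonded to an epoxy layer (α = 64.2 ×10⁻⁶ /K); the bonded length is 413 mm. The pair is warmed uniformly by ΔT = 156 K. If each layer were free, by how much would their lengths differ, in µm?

Δα = |12.8 − 64.2|×10⁻⁶/K = 51.4×10⁻⁶/K.
ΔL_mismatch = Δα·L·ΔT = 51.4×10⁻⁶ × 413.0 mm × 156.0 K = 3310 µm.

3310 µm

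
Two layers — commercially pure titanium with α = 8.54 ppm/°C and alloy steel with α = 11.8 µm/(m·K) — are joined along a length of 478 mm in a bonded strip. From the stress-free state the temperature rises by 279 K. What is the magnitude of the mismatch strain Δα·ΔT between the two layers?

9.10×10⁻⁴

Δα = |8.54 − 11.8|×10⁻⁶/K = 3.26×10⁻⁶/K.
Mismatch strain = Δα·ΔT = 3.26×10⁻⁶ × 279.0 = 9.10×10⁻⁴.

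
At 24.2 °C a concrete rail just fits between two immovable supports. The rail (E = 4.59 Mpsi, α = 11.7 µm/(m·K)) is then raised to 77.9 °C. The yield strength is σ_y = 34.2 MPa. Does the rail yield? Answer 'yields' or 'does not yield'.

does not yield

E = 4.59 Mpsi = 31.65 GPa.
ΔT = 53.70 K. Constrained thermal stress σ = E·α·ΔT = 31.65×10³ MPa × 11.7×10⁻⁶ × 53.70 = 19.9 MPa (compressive).
Compare to σ_y = 34.2 MPa: σ < σ_y, so it does not yield.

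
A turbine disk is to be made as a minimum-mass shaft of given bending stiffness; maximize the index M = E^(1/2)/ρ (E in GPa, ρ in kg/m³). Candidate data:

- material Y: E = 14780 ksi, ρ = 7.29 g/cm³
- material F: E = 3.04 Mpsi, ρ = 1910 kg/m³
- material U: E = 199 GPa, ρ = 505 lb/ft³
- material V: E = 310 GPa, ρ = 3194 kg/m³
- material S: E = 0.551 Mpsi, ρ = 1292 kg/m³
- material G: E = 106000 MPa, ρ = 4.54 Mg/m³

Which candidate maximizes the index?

material V

Convert each candidate to consistent units, then evaluate M:
  material Y: E = 101.9 GPa, ρ = 7290 kg/m³
  material F: E = 20.96 GPa, ρ = 1910 kg/m³
  material U: E = 199.0 GPa, ρ = 8089 kg/m³
  material V: E = 310.0 GPa, ρ = 3194 kg/m³
  material S: E = 3.799 GPa, ρ = 1292 kg/m³
  material G: E = 106.0 GPa, ρ = 4540 kg/m³
  material V: M = 5.51×10⁻³
  material F: M = 2.40×10⁻³
  material G: M = 2.27×10⁻³
  material U: M = 1.74×10⁻³
  material S: M = 1.51×10⁻³
  material Y: M = 1.38×10⁻³
Material V ranks first.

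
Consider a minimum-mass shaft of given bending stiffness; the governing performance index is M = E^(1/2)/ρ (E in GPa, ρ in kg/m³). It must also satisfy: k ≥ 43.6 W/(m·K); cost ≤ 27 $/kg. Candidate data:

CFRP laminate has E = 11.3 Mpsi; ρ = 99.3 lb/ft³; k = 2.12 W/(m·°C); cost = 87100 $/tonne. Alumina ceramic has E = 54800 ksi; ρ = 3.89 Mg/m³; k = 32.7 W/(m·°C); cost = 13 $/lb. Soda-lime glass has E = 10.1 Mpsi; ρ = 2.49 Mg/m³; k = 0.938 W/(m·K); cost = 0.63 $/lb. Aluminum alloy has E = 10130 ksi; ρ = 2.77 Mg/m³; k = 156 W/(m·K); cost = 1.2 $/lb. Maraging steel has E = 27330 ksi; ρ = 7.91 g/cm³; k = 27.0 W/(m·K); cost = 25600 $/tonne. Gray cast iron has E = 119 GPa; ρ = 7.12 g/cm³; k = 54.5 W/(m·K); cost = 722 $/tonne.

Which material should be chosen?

aluminum alloy

Screen on constraints: k ≥ 43.6 W/(m·K); cost ≤ 27 $/kg. Survivors: aluminum alloy, gray cast iron.
Putting every candidate on a common basis:
  aluminum alloy: E = 69.84 GPa, ρ = 2770 kg/m³
  gray cast iron: E = 119.0 GPa, ρ = 7120 kg/m³
  aluminum alloy: M = 3.02×10⁻³
  gray cast iron: M = 1.53×10⁻³
Aluminum alloy has the largest M.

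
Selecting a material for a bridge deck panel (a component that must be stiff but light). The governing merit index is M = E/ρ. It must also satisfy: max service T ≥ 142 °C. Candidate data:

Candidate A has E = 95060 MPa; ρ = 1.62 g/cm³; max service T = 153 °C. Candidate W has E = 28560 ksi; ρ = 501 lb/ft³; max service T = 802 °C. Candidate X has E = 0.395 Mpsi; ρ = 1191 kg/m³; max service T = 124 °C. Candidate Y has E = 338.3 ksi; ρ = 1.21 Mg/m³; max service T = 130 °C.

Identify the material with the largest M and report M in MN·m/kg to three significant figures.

Screen on constraints: max service T ≥ 142 °C. Survivors: candidate A, candidate W.
Normalizing units and computing the index:
  candidate A: E = 95.06 GPa, ρ = 1620 kg/m³
  candidate W: E = 196.9 GPa, ρ = 8025 kg/m³
  candidate A: M = 58.7 MN·m/kg
  candidate W: M = 24.5 MN·m/kg
Highest index: candidate A.

candidate A, M = 58.7 MN·m/kg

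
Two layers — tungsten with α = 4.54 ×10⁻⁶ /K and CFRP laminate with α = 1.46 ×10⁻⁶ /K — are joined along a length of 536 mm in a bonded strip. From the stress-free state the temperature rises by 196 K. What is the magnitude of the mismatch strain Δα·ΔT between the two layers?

Δα = |4.54 − 1.46|×10⁻⁶/K = 3.08×10⁻⁶/K.
Mismatch strain = Δα·ΔT = 3.08×10⁻⁶ × 196.0 = 6.04×10⁻⁴.

6.04×10⁻⁴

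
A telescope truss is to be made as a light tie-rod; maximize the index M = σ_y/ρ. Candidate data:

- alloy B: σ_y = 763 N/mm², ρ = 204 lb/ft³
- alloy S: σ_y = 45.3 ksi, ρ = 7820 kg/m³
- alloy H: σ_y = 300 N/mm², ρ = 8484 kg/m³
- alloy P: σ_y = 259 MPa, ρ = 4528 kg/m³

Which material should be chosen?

alloy B

After converting to SI:
  alloy B: σ_y = 763.0 MPa, ρ = 3268 kg/m³
  alloy S: σ_y = 312.3 MPa, ρ = 7820 kg/m³
  alloy H: σ_y = 300.0 MPa, ρ = 8484 kg/m³
  alloy P: σ_y = 259.0 MPa, ρ = 4528 kg/m³
  alloy B: M = 233 kN·m/kg
  alloy P: M = 57.2 kN·m/kg
  alloy S: M = 39.9 kN·m/kg
  alloy H: M = 35.4 kN·m/kg
Alloy B ranks first.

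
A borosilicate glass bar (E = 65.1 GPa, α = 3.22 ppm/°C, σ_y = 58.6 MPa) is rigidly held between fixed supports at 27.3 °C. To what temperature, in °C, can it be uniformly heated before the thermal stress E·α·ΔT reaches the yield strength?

307 °C

E·α·ΔT = 58.60 MPa ⇒ ΔT = 58.60 / (65.10×10³ × 3.22×10⁻⁶) = 279.6 K.
T = 27.3 + 279.6 = 306.9 °C.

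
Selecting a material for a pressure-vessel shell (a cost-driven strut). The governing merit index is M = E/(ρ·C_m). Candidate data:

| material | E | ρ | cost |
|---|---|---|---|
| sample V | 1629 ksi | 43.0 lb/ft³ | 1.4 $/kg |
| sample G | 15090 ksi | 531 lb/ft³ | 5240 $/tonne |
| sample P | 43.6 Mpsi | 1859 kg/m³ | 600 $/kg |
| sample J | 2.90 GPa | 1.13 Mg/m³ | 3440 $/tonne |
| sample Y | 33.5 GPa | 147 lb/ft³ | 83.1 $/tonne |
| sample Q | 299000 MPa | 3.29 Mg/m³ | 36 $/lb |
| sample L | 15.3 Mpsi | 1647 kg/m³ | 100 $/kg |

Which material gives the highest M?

Normalizing units and computing the index:
  sample V: E = 11.23 GPa, ρ = 688.8 kg/m³, cost = 1.400 $/kg
  sample G: E = 104.0 GPa, ρ = 8506 kg/m³, cost = 5.240 $/kg
  sample P: E = 300.6 GPa, ρ = 1859 kg/m³, cost = 600.0 $/kg
  sample J: E = 2.900 GPa, ρ = 1130 kg/m³, cost = 3.440 $/kg
  sample Y: E = 33.50 GPa, ρ = 2355 kg/m³, cost = 0.08310 $/kg
  sample Q: E = 299.0 GPa, ρ = 3290 kg/m³, cost = 79.37 $/kg
  sample L: E = 105.5 GPa, ρ = 1647 kg/m³, cost = 100.0 $/kg
  sample Y: M = 171 MN·m per $
  sample V: M = 11.6 MN·m per $
  sample G: M = 2.33 MN·m per $
  sample Q: M = 1.15 MN·m per $
  sample J: M = 0.746 MN·m per $
  sample L: M = 0.640 MN·m per $
  sample P: M = 0.270 MN·m per $
Highest index: sample Y.

sample Y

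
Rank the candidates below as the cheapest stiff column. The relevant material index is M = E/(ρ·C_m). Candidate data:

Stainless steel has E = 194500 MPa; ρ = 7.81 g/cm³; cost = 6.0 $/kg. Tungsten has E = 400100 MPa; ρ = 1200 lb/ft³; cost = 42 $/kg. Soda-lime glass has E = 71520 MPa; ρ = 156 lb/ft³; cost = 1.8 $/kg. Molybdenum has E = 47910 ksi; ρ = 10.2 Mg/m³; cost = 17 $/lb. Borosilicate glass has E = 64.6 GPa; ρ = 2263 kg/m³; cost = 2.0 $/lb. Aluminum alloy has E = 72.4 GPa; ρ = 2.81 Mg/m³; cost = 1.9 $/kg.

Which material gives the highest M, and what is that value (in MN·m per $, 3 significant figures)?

soda-lime glass, M = 15.9 MN·m per $

Putting every candidate on a common basis:
  stainless steel: E = 194.5 GPa, ρ = 7810 kg/m³, cost = 6.000 $/kg
  tungsten: E = 400.1 GPa, ρ = 19220 kg/m³, cost = 42.00 $/kg
  soda-lime glass: E = 71.52 GPa, ρ = 2499 kg/m³, cost = 1.800 $/kg
  molybdenum: E = 330.3 GPa, ρ = 10200 kg/m³, cost = 37.48 $/kg
  borosilicate glass: E = 64.60 GPa, ρ = 2263 kg/m³, cost = 4.409 $/kg
  aluminum alloy: E = 72.40 GPa, ρ = 2810 kg/m³, cost = 1.900 $/kg
  soda-lime glass: M = 15.9 MN·m per $
  aluminum alloy: M = 13.6 MN·m per $
  borosilicate glass: M = 6.47 MN·m per $
  stainless steel: M = 4.15 MN·m per $
  molybdenum: M = 0.864 MN·m per $
  tungsten: M = 0.496 MN·m per $
The maximum is for soda-lime glass.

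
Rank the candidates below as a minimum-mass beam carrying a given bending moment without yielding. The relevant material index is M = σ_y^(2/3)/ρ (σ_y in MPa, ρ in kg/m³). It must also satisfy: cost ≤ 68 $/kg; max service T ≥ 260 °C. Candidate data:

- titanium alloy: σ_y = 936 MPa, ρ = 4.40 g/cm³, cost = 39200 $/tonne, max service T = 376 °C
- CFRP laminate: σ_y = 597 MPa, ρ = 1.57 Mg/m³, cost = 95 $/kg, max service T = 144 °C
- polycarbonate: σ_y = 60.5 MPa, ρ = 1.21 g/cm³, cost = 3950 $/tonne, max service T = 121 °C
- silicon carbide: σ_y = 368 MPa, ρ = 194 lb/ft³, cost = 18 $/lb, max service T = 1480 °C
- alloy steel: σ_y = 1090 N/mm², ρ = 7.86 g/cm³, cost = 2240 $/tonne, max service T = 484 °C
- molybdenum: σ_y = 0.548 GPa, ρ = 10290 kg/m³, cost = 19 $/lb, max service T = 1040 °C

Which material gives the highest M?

titanium alloy

Screen on constraints: cost ≤ 68 $/kg; max service T ≥ 260 °C. Survivors: titanium alloy, silicon carbide, alloy steel, molybdenum.
Putting every candidate on a common basis:
  titanium alloy: σ_y = 936.0 MPa, ρ = 4400 kg/m³
  silicon carbide: σ_y = 368.0 MPa, ρ = 3108 kg/m³
  alloy steel: σ_y = 1090 MPa, ρ = 7860 kg/m³
  molybdenum: σ_y = 548.0 MPa, ρ = 10290 kg/m³
  titanium alloy: M = 21.7×10⁻³
  silicon carbide: M = 16.5×10⁻³
  alloy steel: M = 13.5×10⁻³
  molybdenum: M = 6.51×10⁻³
Titanium alloy ranks first.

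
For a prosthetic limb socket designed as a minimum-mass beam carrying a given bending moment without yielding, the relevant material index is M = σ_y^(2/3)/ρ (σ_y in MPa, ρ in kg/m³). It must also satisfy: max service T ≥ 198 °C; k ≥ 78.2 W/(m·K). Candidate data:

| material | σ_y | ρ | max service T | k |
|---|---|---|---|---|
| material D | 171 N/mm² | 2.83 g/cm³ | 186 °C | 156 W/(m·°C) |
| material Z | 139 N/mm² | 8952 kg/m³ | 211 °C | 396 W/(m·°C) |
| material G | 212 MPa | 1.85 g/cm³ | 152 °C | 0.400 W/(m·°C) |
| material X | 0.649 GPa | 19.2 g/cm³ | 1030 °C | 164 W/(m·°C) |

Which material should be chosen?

material X

Screen on constraints: max service T ≥ 198 °C; k ≥ 78.2 W/(m·K). Survivors: material Z, material X.
In SI units:
  material Z: σ_y = 139.0 MPa, ρ = 8952 kg/m³
  material X: σ_y = 649.0 MPa, ρ = 19200 kg/m³
  material X: M = 3.90×10⁻³
  material Z: M = 3.00×10⁻³
Highest index: material X.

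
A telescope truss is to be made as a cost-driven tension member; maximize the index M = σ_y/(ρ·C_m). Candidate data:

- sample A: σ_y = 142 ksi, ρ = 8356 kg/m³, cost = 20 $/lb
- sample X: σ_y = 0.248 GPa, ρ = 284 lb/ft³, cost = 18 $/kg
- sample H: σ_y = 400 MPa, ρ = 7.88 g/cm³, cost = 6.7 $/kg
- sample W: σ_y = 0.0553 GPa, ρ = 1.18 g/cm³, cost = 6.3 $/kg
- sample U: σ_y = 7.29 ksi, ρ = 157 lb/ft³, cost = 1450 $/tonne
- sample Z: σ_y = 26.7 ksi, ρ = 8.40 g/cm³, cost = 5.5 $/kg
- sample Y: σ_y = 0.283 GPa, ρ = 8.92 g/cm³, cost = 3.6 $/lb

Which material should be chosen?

sample U

In SI units:
  sample A: σ_y = 979.1 MPa, ρ = 8356 kg/m³, cost = 44.09 $/kg
  sample X: σ_y = 248.0 MPa, ρ = 4549 kg/m³, cost = 18.00 $/kg
  sample H: σ_y = 400.0 MPa, ρ = 7880 kg/m³, cost = 6.700 $/kg
  sample W: σ_y = 55.30 MPa, ρ = 1180 kg/m³, cost = 6.300 $/kg
  sample U: σ_y = 50.26 MPa, ρ = 2515 kg/m³, cost = 1.450 $/kg
  sample Z: σ_y = 184.1 MPa, ρ = 8400 kg/m³, cost = 5.500 $/kg
  sample Y: σ_y = 283.0 MPa, ρ = 8920 kg/m³, cost = 7.937 $/kg
  sample U: M = 13.8 kN·m per $
  sample H: M = 7.58 kN·m per $
  sample W: M = 7.44 kN·m per $
  sample Y: M = 4.00 kN·m per $
  sample Z: M = 3.98 kN·m per $
  sample X: M = 3.03 kN·m per $
  sample A: M = 2.66 kN·m per $
The maximum is for sample U.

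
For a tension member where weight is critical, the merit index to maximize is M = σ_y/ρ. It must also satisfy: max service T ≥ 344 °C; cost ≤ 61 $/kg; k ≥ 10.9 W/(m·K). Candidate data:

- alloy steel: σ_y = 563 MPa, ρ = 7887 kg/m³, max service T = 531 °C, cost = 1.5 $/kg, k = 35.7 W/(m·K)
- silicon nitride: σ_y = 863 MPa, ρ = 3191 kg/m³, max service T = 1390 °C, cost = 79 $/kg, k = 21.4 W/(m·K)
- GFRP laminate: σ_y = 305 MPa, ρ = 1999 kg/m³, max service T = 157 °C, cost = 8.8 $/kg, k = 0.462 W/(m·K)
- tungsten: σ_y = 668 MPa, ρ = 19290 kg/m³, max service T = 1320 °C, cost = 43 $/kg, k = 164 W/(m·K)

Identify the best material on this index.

Screen on constraints: max service T ≥ 344 °C; cost ≤ 61 $/kg; k ≥ 10.9 W/(m·K). Survivors: alloy steel, tungsten.
Computing M directly (units already consistent):
  alloy steel: M = 71.4 kN·m/kg
  tungsten: M = 34.6 kN·m/kg
The maximum is for alloy steel.

alloy steel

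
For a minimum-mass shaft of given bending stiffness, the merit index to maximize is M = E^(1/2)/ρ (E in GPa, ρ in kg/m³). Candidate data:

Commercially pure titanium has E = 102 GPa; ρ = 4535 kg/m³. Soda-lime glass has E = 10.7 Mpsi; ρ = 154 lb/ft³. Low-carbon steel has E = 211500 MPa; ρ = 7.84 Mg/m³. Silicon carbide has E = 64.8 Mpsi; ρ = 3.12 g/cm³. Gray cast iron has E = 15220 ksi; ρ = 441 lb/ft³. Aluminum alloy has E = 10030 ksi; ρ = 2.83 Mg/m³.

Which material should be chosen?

After converting to SI:
  commercially pure titanium: E = 102.0 GPa, ρ = 4535 kg/m³
  soda-lime glass: E = 73.77 GPa, ρ = 2467 kg/m³
  low-carbon steel: E = 211.5 GPa, ρ = 7840 kg/m³
  silicon carbide: E = 446.8 GPa, ρ = 3120 kg/m³
  gray cast iron: E = 104.9 GPa, ρ = 7064 kg/m³
  aluminum alloy: E = 69.15 GPa, ρ = 2830 kg/m³
  silicon carbide: M = 6.77×10⁻³
  soda-lime glass: M = 3.48×10⁻³
  aluminum alloy: M = 2.94×10⁻³
  commercially pure titanium: M = 2.23×10⁻³
  low-carbon steel: M = 1.85×10⁻³
  gray cast iron: M = 1.45×10⁻³
Highest index: silicon carbide.

silicon carbide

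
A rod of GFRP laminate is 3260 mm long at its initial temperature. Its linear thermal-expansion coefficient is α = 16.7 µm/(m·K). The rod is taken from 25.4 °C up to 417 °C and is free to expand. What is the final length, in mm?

ΔT = 417 − 25.4 = 391.6 K.
ΔL = α·L₀·ΔT = 16.7×10⁻⁶ × 3260 mm × 391.6 K = 21.3 mm.
L = L₀ + ΔL = 3260 + 21.3 = 3281.3 mm.

3281.3 mm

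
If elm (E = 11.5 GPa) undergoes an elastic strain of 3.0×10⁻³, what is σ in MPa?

σ = E·ε = 11500 MPa × 3.0×10⁻³ = 34.5 MPa.

34.5 MPa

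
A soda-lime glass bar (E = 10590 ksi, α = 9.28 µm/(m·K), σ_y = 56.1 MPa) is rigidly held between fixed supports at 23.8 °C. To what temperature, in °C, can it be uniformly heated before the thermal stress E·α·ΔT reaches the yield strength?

107 °C

E = 10590 ksi = 73.02 GPa.
E·α·ΔT = 56.10 MPa ⇒ ΔT = 56.10 / (73.02×10³ × 9.28×10⁻⁶) = 82.79 K.
T = 23.8 + 82.79 = 106.6 °C.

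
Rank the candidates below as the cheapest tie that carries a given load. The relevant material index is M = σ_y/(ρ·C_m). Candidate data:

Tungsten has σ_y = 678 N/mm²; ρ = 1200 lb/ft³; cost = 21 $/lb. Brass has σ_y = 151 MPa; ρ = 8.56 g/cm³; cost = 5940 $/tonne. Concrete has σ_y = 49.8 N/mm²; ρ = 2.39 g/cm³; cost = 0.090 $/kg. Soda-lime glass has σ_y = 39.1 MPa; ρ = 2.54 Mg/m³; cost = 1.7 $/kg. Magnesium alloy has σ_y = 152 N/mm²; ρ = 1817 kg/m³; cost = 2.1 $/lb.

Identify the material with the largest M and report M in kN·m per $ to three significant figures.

concrete, M = 232 kN·m per $

After converting to SI:
  tungsten: σ_y = 678.0 MPa, ρ = 19220 kg/m³, cost = 46.30 $/kg
  brass: σ_y = 151.0 MPa, ρ = 8560 kg/m³, cost = 5.940 $/kg
  concrete: σ_y = 49.80 MPa, ρ = 2390 kg/m³, cost = 0.09000 $/kg
  soda-lime glass: σ_y = 39.10 MPa, ρ = 2540 kg/m³, cost = 1.700 $/kg
  magnesium alloy: σ_y = 152.0 MPa, ρ = 1817 kg/m³, cost = 4.630 $/kg
  concrete: M = 232 kN·m per $
  magnesium alloy: M = 18.1 kN·m per $
  soda-lime glass: M = 9.06 kN·m per $
  brass: M = 2.97 kN·m per $
  tungsten: M = 0.762 kN·m per $
Concrete ranks first.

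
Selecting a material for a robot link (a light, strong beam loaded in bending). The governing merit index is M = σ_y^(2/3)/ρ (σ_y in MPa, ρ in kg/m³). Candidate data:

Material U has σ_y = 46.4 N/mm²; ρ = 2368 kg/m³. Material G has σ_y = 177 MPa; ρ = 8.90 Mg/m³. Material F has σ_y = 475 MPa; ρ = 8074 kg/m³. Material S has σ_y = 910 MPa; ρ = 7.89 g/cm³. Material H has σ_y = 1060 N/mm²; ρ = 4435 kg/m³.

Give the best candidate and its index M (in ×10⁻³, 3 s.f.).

material H, M = 23.4×10⁻³

In SI units:
  material U: σ_y = 46.40 MPa, ρ = 2368 kg/m³
  material G: σ_y = 177.0 MPa, ρ = 8900 kg/m³
  material F: σ_y = 475.0 MPa, ρ = 8074 kg/m³
  material S: σ_y = 910.0 MPa, ρ = 7890 kg/m³
  material H: σ_y = 1060 MPa, ρ = 4435 kg/m³
  material H: M = 23.4×10⁻³
  material S: M = 11.9×10⁻³
  material F: M = 7.54×10⁻³
  material U: M = 5.45×10⁻³
  material G: M = 3.54×10⁻³
Material H ranks first.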